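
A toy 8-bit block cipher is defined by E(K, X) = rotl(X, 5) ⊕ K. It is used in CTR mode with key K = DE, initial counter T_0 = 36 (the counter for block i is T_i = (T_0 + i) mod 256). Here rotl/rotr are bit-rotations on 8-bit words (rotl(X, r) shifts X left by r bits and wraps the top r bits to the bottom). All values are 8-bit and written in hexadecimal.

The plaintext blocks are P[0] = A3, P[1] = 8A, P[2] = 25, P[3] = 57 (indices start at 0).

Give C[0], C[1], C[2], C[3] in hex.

C[0] = BB, C[1] = B2, C[2] = FC, C[3] = AE

CTR encryption: S_i = E(K, T_i) where T_i is the counter for block i; C_i = P_i ⊕ S_i.
C[0]: T = 36, S = E(K, T) = 18; A3 ⊕ 18 = BB.
C[1]: T = 37, S = E(K, T) = 38; 8A ⊕ 38 = B2.
C[2]: T = 38, S = E(K, T) = D9; 25 ⊕ D9 = FC.
C[3]: T = 39, S = E(K, T) = F9; 57 ⊕ F9 = AE.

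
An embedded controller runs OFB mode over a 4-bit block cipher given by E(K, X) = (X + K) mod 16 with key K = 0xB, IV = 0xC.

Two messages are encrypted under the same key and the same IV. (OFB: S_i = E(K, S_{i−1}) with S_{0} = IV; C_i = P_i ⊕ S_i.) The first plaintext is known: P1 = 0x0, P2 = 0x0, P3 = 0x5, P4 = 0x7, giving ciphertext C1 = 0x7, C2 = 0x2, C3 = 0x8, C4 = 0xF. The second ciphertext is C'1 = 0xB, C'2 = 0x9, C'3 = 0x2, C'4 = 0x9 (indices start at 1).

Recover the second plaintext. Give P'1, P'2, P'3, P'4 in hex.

In OFB with a reused IV, both messages share the same keystream S_i, so C_i ⊕ C'_i = P_i ⊕ P'_i and thus P'_i = P_i ⊕ C_i ⊕ C'_i.
P'1: 0x0 ⊕ 0x7 ⊕ 0xB = 0xC.
P'2: 0x0 ⊕ 0x2 ⊕ 0x9 = 0xB.
P'3: 0x5 ⊕ 0x8 ⊕ 0x2 = 0xF.
P'4: 0x7 ⊕ 0xF ⊕ 0x9 = 0x1.

P'1 = 0xC, P'2 = 0xB, P'3 = 0xF, P'4 = 0x1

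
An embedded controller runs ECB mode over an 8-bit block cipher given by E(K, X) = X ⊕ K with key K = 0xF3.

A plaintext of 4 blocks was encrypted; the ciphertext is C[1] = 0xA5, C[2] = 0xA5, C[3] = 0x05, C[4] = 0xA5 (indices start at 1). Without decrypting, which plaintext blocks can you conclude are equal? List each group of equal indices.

P[1] = P[2] = P[4]

ECB encrypts each block independently with the same key, so equal ciphertext blocks imply equal plaintext blocks.
C[1] = C[2] = C[4] = 0xA5, so P[1] = P[2] = P[4].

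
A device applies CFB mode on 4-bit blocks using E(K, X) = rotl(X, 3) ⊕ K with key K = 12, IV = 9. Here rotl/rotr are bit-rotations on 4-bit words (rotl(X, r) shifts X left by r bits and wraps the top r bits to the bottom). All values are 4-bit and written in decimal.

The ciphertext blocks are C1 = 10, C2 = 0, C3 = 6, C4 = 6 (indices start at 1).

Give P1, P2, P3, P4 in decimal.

CFB decryption: P_i = C_i ⊕ E(K, C_{i−1}), with C_{0} = IV.
P1: E(K, 9) = 0; 10 ⊕ 0 = 10.
P2: E(K, 10) = 9; 0 ⊕ 9 = 9.
P3: E(K, 0) = 12; 6 ⊕ 12 = 10.
P4: E(K, 6) = 15; 6 ⊕ 15 = 9.

P1 = 10, P2 = 9, P3 = 10, P4 = 9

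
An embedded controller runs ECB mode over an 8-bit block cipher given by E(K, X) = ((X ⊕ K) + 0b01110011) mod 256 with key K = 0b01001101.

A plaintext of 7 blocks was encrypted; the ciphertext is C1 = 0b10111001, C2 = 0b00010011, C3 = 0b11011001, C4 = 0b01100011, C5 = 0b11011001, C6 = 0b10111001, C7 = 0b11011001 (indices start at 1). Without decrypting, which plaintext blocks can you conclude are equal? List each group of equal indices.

P1 = P6; P3 = P5 = P7

ECB encrypts each block independently with the same key, so equal ciphertext blocks imply equal plaintext blocks.
C1 = C6 = 0b10111001, so P1 = P6.
C3 = C5 = C7 = 0b11011001, so P3 = P5 = P7.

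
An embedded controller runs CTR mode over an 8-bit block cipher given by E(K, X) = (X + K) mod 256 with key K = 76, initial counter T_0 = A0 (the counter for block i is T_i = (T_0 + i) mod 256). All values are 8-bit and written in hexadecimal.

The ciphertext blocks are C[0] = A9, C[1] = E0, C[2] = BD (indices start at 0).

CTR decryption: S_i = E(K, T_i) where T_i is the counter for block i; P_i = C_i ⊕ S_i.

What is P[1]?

P[1]: T = A1, S = E(K, T) = 17; E0 ⊕ 17 = F7.

P[1] = F7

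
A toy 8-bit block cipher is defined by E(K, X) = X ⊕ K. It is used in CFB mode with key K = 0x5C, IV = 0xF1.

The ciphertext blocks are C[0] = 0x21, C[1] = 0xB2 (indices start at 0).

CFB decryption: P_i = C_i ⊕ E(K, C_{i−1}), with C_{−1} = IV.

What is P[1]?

P[1]: E(K, 0x21) = 0x7D; 0xB2 ⊕ 0x7D = 0xCF.

P[1] = 0xCF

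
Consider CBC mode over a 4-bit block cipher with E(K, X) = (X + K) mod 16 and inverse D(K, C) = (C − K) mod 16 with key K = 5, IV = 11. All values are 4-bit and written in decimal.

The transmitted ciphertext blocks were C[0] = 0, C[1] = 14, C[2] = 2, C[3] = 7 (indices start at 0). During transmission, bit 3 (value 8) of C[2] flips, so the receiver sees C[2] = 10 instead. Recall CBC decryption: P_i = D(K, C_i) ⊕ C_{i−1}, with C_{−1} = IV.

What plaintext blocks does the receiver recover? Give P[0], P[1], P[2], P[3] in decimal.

Only C[2] changed, to 10. In CBC, a change in C_i garbles P_i and flips the same bit in P_{i+1}. Decrypting the received ciphertext:
P[0]: D(K, 0) = 11; 11 ⊕ 11 = 0.
P[1]: D(K, 14) = 9; 9 ⊕ 0 = 9.
P[2]: D(K, 10) = 5; 5 ⊕ 14 = 11.
P[3]: D(K, 7) = 2; 2 ⊕ 10 = 8.
Blocks that differ from the original plaintext: P[2], P[3].

P[0] = 0, P[1] = 9, P[2] = 11, P[3] = 8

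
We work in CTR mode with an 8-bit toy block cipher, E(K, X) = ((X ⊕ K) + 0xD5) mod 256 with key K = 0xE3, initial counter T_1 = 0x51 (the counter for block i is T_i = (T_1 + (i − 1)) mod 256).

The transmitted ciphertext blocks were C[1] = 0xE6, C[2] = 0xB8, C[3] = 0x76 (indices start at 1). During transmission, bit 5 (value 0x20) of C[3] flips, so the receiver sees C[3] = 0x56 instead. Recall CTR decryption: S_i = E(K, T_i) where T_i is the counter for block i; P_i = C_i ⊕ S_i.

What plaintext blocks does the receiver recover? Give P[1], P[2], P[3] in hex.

P[1] = 0x61, P[2] = 0x3E, P[3] = 0xD3

Only C[3] changed, to 0x56. In CTR, a change in C_i flips the same bit in P_i only; the keystream is unaffected. Decrypting the received ciphertext:
P[1]: T = 0x51, S = E(K, T) = 0x87; 0xE6 ⊕ 0x87 = 0x61.
P[2]: T = 0x52, S = E(K, T) = 0x86; 0xB8 ⊕ 0x86 = 0x3E.
P[3]: T = 0x53, S = E(K, T) = 0x85; 0x56 ⊕ 0x85 = 0xD3.
Blocks that differ from the original plaintext: P[3].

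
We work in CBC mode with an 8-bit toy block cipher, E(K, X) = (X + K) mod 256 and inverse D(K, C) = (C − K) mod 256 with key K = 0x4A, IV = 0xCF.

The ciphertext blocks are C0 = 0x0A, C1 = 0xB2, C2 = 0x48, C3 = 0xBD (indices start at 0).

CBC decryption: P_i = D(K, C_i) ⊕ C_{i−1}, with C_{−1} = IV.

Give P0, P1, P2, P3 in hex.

P0: D(K, 0x0A) = 0xC0; 0xC0 ⊕ 0xCF = 0x0F.
P1: D(K, 0xB2) = 0x68; 0x68 ⊕ 0x0A = 0x62.
P2: D(K, 0x48) = 0xFE; 0xFE ⊕ 0xB2 = 0x4C.
P3: D(K, 0xBD) = 0x73; 0x73 ⊕ 0x48 = 0x3B.

P0 = 0x0F, P1 = 0x62, P2 = 0x4C, P3 = 0x3B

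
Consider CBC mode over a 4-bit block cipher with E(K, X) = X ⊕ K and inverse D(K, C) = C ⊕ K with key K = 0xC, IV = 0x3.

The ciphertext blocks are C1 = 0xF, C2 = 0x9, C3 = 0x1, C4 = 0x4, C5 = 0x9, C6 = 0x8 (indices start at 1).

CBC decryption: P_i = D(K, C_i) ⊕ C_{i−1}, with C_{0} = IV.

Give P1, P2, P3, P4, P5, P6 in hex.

P1 = 0x0, P2 = 0xA, P3 = 0x4, P4 = 0x9, P5 = 0x1, P6 = 0xD

P1: D(K, 0xF) = 0x3; 0x3 ⊕ 0x3 = 0x0.
P2: D(K, 0x9) = 0x5; 0x5 ⊕ 0xF = 0xA.
P3: D(K, 0x1) = 0xD; 0xD ⊕ 0x9 = 0x4.
P4: D(K, 0x4) = 0x8; 0x8 ⊕ 0x1 = 0x9.
P5: D(K, 0x9) = 0x5; 0x5 ⊕ 0x4 = 0x1.
P6: D(K, 0x8) = 0x4; 0x4 ⊕ 0x9 = 0xD.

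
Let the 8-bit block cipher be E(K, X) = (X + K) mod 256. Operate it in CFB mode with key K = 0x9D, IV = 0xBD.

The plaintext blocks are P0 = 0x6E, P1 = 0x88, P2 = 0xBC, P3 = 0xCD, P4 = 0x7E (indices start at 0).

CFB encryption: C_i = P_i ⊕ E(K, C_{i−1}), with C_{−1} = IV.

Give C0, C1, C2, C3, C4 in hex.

C0: E(K, 0xBD) = 0x5A; 0x6E ⊕ 0x5A = 0x34.
C1: E(K, 0x34) = 0xD1; 0x88 ⊕ 0xD1 = 0x59.
C2: E(K, 0x59) = 0xF6; 0xBC ⊕ 0xF6 = 0x4A.
C3: E(K, 0x4A) = 0xE7; 0xCD ⊕ 0xE7 = 0x2A.
C4: E(K, 0x2A) = 0xC7; 0x7E ⊕ 0xC7 = 0xB9.

C0 = 0x34, C1 = 0x59, C2 = 0x4A, C3 = 0x2A, C4 = 0xB9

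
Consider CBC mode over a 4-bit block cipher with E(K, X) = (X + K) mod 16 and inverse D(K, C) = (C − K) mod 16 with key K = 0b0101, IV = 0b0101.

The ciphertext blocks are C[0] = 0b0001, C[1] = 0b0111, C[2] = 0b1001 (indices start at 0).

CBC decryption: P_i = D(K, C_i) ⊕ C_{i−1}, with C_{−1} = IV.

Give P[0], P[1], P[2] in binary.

P[0] = 0b1001, P[1] = 0b0011, P[2] = 0b0011

P[0]: D(K, 0b0001) = 0b1100; 0b1100 ⊕ 0b0101 = 0b1001.
P[1]: D(K, 0b0111) = 0b0010; 0b0010 ⊕ 0b0001 = 0b0011.
P[2]: D(K, 0b1001) = 0b0100; 0b0100 ⊕ 0b0111 = 0b0011.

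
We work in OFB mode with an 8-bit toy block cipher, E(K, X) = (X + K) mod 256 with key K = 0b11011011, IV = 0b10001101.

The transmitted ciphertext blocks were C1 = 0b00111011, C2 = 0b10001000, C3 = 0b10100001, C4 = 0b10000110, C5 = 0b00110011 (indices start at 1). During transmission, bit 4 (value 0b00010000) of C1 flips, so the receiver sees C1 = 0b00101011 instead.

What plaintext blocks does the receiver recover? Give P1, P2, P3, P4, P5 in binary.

OFB decryption: S_i = E(K, S_{i−1}) with S_{0} = IV; P_i = C_i ⊕ S_i.
Only C1 changed, to 0b00101011. In OFB, a change in C_i flips the same bit in P_i only; the keystream is unaffected. Decrypting the received ciphertext:
P1: S = E(K, 0b10001101) = 0b01101000; 0b00101011 ⊕ 0b01101000 = 0b01000011.
P2: S = E(K, 0b01101000) = 0b01000011; 0b10001000 ⊕ 0b01000011 = 0b11001011.
P3: S = E(K, 0b01000011) = 0b00011110; 0b10100001 ⊕ 0b00011110 = 0b10111111.
P4: S = E(K, 0b00011110) = 0b11111001; 0b10000110 ⊕ 0b11111001 = 0b01111111.
P5: S = E(K, 0b11111001) = 0b11010100; 0b00110011 ⊕ 0b11010100 = 0b11100111.
Blocks that differ from the original plaintext: P1.

P1 = 0b01000011, P2 = 0b11001011, P3 = 0b10111111, P4 = 0b01111111, P5 = 0b11100111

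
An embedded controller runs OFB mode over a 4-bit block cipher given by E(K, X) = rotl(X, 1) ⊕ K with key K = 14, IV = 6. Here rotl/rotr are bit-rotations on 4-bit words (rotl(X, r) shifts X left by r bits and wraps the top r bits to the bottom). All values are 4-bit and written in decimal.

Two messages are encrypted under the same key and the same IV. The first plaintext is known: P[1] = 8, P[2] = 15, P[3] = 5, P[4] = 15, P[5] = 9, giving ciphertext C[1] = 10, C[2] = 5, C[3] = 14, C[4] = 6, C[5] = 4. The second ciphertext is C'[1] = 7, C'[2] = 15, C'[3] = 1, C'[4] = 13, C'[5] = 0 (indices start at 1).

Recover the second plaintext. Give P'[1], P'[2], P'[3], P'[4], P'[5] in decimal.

In OFB with a reused IV, both messages share the same keystream S_i, so C_i ⊕ C'_i = P_i ⊕ P'_i and thus P'_i = P_i ⊕ C_i ⊕ C'_i.
P'[1]: 8 ⊕ 10 ⊕ 7 = 5.
P'[2]: 15 ⊕ 5 ⊕ 15 = 5.
P'[3]: 5 ⊕ 14 ⊕ 1 = 10.
P'[4]: 15 ⊕ 6 ⊕ 13 = 4.
P'[5]: 9 ⊕ 4 ⊕ 0 = 13.

P'[1] = 5, P'[2] = 5, P'[3] = 10, P'[4] = 4, P'[5] = 13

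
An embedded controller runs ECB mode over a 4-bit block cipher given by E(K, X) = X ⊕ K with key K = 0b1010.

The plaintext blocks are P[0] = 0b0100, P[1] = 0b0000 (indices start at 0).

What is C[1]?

C[1] = 0b1010

ECB encryption: C_i = E(K, P_i).
C[1]: E(K, 0b0000) = 0b1010.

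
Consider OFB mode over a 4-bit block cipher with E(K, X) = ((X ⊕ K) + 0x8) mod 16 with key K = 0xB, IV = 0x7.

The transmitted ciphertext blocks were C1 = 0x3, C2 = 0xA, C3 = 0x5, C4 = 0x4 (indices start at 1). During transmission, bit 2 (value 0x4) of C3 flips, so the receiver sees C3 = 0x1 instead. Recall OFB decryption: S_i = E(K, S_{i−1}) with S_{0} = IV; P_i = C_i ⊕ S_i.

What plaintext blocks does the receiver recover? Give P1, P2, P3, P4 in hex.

Only C3 changed, to 0x1. In OFB, a change in C_i flips the same bit in P_i only; the keystream is unaffected. Decrypting the received ciphertext:
P1: S = E(K, 0x7) = 0x4; 0x3 ⊕ 0x4 = 0x7.
P2: S = E(K, 0x4) = 0x7; 0xA ⊕ 0x7 = 0xD.
P3: S = E(K, 0x7) = 0x4; 0x1 ⊕ 0x4 = 0x5.
P4: S = E(K, 0x4) = 0x7; 0x4 ⊕ 0x7 = 0x3.
Blocks that differ from the original plaintext: P3.

P1 = 0x7, P2 = 0xD, P3 = 0x5, P4 = 0x3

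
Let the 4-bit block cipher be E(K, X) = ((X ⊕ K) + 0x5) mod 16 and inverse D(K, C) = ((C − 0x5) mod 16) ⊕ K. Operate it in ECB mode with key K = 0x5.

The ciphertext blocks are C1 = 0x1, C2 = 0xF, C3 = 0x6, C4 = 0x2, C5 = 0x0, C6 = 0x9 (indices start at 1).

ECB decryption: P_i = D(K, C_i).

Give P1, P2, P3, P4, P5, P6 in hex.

P1: D(K, 0x1) = 0x9.
P2: D(K, 0xF) = 0xF.
P3: D(K, 0x6) = 0x4.
P4: D(K, 0x2) = 0x8.
P5: D(K, 0x0) = 0xE.
P6: D(K, 0x9) = 0x1.

P1 = 0x9, P2 = 0xF, P3 = 0x4, P4 = 0x8, P5 = 0xE, P6 = 0x1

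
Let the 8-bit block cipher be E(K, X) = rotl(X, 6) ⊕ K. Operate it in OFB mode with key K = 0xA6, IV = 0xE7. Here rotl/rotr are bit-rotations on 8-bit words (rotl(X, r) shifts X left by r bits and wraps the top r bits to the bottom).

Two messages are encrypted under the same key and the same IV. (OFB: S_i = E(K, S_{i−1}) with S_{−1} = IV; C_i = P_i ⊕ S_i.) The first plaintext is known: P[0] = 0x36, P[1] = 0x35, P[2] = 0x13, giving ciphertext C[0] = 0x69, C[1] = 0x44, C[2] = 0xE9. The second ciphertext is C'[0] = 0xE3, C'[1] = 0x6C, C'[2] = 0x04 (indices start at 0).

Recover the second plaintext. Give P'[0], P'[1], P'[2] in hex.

In OFB with a reused IV, both messages share the same keystream S_i, so C_i ⊕ C'_i = P_i ⊕ P'_i and thus P'_i = P_i ⊕ C_i ⊕ C'_i.
P'[0]: 0x36 ⊕ 0x69 ⊕ 0xE3 = 0xBC.
P'[1]: 0x35 ⊕ 0x44 ⊕ 0x6C = 0x1D.
P'[2]: 0x13 ⊕ 0xE9 ⊕ 0x04 = 0xFE.

P'[0] = 0xBC, P'[1] = 0x1D, P'[2] = 0xFE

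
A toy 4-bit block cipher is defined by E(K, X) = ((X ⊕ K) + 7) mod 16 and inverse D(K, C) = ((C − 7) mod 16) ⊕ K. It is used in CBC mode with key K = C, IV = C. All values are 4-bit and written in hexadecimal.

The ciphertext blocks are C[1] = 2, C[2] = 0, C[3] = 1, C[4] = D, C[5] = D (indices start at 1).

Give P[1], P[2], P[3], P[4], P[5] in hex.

CBC decryption: P_i = D(K, C_i) ⊕ C_{i−1}, with C_{0} = IV.
P[1]: D(K, 2) = 7; 7 ⊕ C = B.
P[2]: D(K, 0) = 5; 5 ⊕ 2 = 7.
P[3]: D(K, 1) = 6; 6 ⊕ 0 = 6.
P[4]: D(K, D) = A; A ⊕ 1 = B.
P[5]: D(K, D) = A; A ⊕ D = 7.

P[1] = B, P[2] = 7, P[3] = 6, P[4] = B, P[5] = 7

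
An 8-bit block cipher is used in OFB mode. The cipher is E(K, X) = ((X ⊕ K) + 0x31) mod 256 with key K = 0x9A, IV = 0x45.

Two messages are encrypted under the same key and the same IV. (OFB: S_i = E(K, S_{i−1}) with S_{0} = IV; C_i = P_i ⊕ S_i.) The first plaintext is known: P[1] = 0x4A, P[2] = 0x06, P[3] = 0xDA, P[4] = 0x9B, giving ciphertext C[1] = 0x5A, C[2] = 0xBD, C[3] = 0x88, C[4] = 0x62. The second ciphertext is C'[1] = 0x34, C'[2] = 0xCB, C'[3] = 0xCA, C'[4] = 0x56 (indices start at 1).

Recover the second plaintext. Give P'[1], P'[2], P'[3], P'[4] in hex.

P'[1] = 0x24, P'[2] = 0x70, P'[3] = 0x98, P'[4] = 0xAF

In OFB with a reused IV, both messages share the same keystream S_i, so C_i ⊕ C'_i = P_i ⊕ P'_i and thus P'_i = P_i ⊕ C_i ⊕ C'_i.
P'[1]: 0x4A ⊕ 0x5A ⊕ 0x34 = 0x24.
P'[2]: 0x06 ⊕ 0xBD ⊕ 0xCB = 0x70.
P'[3]: 0xDA ⊕ 0x88 ⊕ 0xCA = 0x98.
P'[4]: 0x9B ⊕ 0x62 ⊕ 0x56 = 0xAF.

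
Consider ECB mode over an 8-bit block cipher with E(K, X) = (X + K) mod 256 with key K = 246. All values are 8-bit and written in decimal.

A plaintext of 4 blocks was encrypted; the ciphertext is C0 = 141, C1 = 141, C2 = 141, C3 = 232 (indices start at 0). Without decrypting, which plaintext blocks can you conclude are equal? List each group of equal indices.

ECB encrypts each block independently with the same key, so equal ciphertext blocks imply equal plaintext blocks.
C0 = C1 = C2 = 141, so P0 = P1 = P2.

P0 = P1 = P2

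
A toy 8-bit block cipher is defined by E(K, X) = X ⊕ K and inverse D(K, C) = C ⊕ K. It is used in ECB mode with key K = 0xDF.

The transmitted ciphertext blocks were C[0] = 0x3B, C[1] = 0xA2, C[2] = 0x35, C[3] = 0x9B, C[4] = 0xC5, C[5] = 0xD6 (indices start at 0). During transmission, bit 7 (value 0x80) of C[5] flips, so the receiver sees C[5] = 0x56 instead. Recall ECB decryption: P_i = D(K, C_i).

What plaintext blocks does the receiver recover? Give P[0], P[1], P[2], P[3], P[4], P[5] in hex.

P[0] = 0xE4, P[1] = 0x7D, P[2] = 0xEA, P[3] = 0x44, P[4] = 0x1A, P[5] = 0x89

Only C[5] changed, to 0x56. In ECB, a change in C_i affects only P_i. Decrypting the received ciphertext:
P[0]: D(K, 0x3B) = 0xE4.
P[1]: D(K, 0xA2) = 0x7D.
P[2]: D(K, 0x35) = 0xEA.
P[3]: D(K, 0x9B) = 0x44.
P[4]: D(K, 0xC5) = 0x1A.
P[5]: D(K, 0x56) = 0x89.
Blocks that differ from the original plaintext: P[5].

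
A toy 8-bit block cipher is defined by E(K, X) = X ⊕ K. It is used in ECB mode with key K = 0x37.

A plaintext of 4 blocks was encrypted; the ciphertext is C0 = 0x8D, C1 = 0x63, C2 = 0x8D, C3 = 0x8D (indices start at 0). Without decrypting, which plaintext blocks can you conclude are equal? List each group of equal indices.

P0 = P2 = P3

ECB encrypts each block independently with the same key, so equal ciphertext blocks imply equal plaintext blocks.
C0 = C2 = C3 = 0x8D, so P0 = P2 = P3.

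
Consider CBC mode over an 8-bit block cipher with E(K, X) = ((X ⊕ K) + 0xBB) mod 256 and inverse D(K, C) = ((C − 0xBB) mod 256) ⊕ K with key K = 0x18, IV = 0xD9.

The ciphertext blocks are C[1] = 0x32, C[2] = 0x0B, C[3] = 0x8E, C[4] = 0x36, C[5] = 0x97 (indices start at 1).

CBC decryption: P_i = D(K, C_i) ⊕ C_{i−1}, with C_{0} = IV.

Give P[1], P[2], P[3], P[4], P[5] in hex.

P[1] = 0xB6, P[2] = 0x7A, P[3] = 0xC0, P[4] = 0xED, P[5] = 0xF2

P[1]: D(K, 0x32) = 0x6F; 0x6F ⊕ 0xD9 = 0xB6.
P[2]: D(K, 0x0B) = 0x48; 0x48 ⊕ 0x32 = 0x7A.
P[3]: D(K, 0x8E) = 0xCB; 0xCB ⊕ 0x0B = 0xC0.
P[4]: D(K, 0x36) = 0x63; 0x63 ⊕ 0x8E = 0xED.
P[5]: D(K, 0x97) = 0xC4; 0xC4 ⊕ 0x36 = 0xF2.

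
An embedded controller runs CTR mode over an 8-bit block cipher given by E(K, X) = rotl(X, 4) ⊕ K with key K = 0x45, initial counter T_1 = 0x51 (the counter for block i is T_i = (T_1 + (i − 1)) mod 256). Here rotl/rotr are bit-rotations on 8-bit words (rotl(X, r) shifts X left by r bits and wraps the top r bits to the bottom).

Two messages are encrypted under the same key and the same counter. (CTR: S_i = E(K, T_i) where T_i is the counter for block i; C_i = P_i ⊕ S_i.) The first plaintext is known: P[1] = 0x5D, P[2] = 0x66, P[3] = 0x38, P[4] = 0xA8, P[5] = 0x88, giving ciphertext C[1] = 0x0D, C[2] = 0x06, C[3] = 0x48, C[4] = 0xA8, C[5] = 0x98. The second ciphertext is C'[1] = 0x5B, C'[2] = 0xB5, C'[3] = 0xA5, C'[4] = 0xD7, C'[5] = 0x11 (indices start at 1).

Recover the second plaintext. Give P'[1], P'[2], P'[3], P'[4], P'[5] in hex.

P'[1] = 0x0B, P'[2] = 0xD5, P'[3] = 0xD5, P'[4] = 0xD7, P'[5] = 0x01

In CTR with a reused counter, both messages share the same keystream S_i, so C_i ⊕ C'_i = P_i ⊕ P'_i and thus P'_i = P_i ⊕ C_i ⊕ C'_i.
P'[1]: 0x5D ⊕ 0x0D ⊕ 0x5B = 0x0B.
P'[2]: 0x66 ⊕ 0x06 ⊕ 0xB5 = 0xD5.
P'[3]: 0x38 ⊕ 0x48 ⊕ 0xA5 = 0xD5.
P'[4]: 0xA8 ⊕ 0xA8 ⊕ 0xD7 = 0xD7.
P'[5]: 0x88 ⊕ 0x98 ⊕ 0x11 = 0x01.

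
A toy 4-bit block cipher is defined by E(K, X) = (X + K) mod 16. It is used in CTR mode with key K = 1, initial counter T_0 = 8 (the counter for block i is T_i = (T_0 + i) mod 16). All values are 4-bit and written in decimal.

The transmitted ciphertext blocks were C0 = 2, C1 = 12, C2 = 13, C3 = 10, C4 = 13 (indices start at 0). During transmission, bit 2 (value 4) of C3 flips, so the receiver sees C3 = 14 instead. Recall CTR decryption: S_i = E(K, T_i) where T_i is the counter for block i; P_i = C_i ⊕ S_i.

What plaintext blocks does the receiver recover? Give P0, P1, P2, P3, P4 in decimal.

P0 = 11, P1 = 6, P2 = 6, P3 = 2, P4 = 0

Only C3 changed, to 14. In CTR, a change in C_i flips the same bit in P_i only; the keystream is unaffected. Decrypting the received ciphertext:
P0: T = 8, S = E(K, T) = 9; 2 ⊕ 9 = 11.
P1: T = 9, S = E(K, T) = 10; 12 ⊕ 10 = 6.
P2: T = 10, S = E(K, T) = 11; 13 ⊕ 11 = 6.
P3: T = 11, S = E(K, T) = 12; 14 ⊕ 12 = 2.
P4: T = 12, S = E(K, T) = 13; 13 ⊕ 13 = 0.
Blocks that differ from the original plaintext: P3.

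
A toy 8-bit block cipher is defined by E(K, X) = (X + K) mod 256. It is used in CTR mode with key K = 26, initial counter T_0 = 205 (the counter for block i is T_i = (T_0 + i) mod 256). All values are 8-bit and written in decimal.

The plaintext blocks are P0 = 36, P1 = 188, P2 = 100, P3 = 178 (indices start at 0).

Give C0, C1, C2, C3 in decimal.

CTR encryption: S_i = E(K, T_i) where T_i is the counter for block i; C_i = P_i ⊕ S_i.
C0: T = 205, S = E(K, T) = 231; 36 ⊕ 231 = 195.
C1: T = 206, S = E(K, T) = 232; 188 ⊕ 232 = 84.
C2: T = 207, S = E(K, T) = 233; 100 ⊕ 233 = 141.
C3: T = 208, S = E(K, T) = 234; 178 ⊕ 234 = 88.

C0 = 195, C1 = 84, C2 = 141, C3 = 88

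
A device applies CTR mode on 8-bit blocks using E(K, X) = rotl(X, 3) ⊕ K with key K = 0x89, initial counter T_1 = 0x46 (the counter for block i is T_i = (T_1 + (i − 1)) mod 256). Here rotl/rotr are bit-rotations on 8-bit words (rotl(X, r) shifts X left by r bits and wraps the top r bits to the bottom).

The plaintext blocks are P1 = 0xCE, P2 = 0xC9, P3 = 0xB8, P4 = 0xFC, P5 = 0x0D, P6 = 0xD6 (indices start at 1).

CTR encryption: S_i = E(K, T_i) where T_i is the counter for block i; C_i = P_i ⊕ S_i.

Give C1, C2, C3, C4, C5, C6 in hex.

C1 = 0x75, C2 = 0x7A, C3 = 0x73, C4 = 0x3F, C5 = 0xD6, C6 = 0x05

C1: T = 0x46, S = E(K, T) = 0xBB; 0xCE ⊕ 0xBB = 0x75.
C2: T = 0x47, S = E(K, T) = 0xB3; 0xC9 ⊕ 0xB3 = 0x7A.
C3: T = 0x48, S = E(K, T) = 0xCB; 0xB8 ⊕ 0xCB = 0x73.
C4: T = 0x49, S = E(K, T) = 0xC3; 0xFC ⊕ 0xC3 = 0x3F.
C5: T = 0x4A, S = E(K, T) = 0xDB; 0x0D ⊕ 0xDB = 0xD6.
C6: T = 0x4B, S = E(K, T) = 0xD3; 0xD6 ⊕ 0xD3 = 0x05.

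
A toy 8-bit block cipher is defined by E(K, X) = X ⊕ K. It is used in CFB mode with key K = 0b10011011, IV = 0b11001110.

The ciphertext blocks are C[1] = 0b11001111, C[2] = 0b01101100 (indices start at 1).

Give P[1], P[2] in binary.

P[1] = 0b10011010, P[2] = 0b00111000

CFB decryption: P_i = C_i ⊕ E(K, C_{i−1}), with C_{0} = IV.
P[1]: E(K, 0b11001110) = 0b01010101; 0b11001111 ⊕ 0b01010101 = 0b10011010.
P[2]: E(K, 0b11001111) = 0b01010100; 0b01101100 ⊕ 0b01010100 = 0b00111000.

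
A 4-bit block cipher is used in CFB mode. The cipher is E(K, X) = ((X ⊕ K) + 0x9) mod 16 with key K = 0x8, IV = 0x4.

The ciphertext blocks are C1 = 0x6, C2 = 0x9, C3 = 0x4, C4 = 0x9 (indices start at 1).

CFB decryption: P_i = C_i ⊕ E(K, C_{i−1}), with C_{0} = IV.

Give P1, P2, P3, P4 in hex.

P1 = 0x3, P2 = 0xE, P3 = 0xE, P4 = 0xC

P1: E(K, 0x4) = 0x5; 0x6 ⊕ 0x5 = 0x3.
P2: E(K, 0x6) = 0x7; 0x9 ⊕ 0x7 = 0xE.
P3: E(K, 0x9) = 0xA; 0x4 ⊕ 0xA = 0xE.
P4: E(K, 0x4) = 0x5; 0x9 ⊕ 0x5 = 0xC.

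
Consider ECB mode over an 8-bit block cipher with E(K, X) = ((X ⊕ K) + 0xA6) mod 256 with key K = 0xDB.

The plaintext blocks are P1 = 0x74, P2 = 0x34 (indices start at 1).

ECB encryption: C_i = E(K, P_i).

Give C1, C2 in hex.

C1 = 0x55, C2 = 0x95

C1: E(K, 0x74) = 0x55.
C2: E(K, 0x34) = 0x95.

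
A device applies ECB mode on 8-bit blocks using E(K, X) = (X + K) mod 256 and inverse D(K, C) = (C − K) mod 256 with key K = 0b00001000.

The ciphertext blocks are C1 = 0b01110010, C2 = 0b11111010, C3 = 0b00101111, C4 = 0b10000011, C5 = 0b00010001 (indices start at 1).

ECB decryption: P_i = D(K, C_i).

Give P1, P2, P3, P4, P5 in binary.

P1 = 0b01101010, P2 = 0b11110010, P3 = 0b00100111, P4 = 0b01111011, P5 = 0b00001001

P1: D(K, 0b01110010) = 0b01101010.
P2: D(K, 0b11111010) = 0b11110010.
P3: D(K, 0b00101111) = 0b00100111.
P4: D(K, 0b10000011) = 0b01111011.
P5: D(K, 0b00010001) = 0b00001001.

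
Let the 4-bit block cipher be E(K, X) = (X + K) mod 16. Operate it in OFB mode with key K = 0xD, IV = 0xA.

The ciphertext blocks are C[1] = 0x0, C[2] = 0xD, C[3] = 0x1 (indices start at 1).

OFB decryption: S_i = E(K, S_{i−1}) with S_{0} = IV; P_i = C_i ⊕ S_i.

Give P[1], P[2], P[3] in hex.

P[1] = 0x7, P[2] = 0x9, P[3] = 0x0

P[1]: S = E(K, 0xA) = 0x7; 0x0 ⊕ 0x7 = 0x7.
P[2]: S = E(K, 0x7) = 0x4; 0xD ⊕ 0x4 = 0x9.
P[3]: S = E(K, 0x4) = 0x1; 0x1 ⊕ 0x1 = 0x0.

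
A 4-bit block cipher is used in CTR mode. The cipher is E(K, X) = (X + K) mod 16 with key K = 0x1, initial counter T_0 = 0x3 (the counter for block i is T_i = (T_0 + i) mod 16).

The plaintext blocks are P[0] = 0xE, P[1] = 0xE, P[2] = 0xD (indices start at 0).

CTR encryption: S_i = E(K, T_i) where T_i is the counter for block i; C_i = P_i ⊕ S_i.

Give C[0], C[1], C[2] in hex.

C[0]: T = 0x3, S = E(K, T) = 0x4; 0xE ⊕ 0x4 = 0xA.
C[1]: T = 0x4, S = E(K, T) = 0x5; 0xE ⊕ 0x5 = 0xB.
C[2]: T = 0x5, S = E(K, T) = 0x6; 0xD ⊕ 0x6 = 0xB.

C[0] = 0xA, C[1] = 0xB, C[2] = 0xB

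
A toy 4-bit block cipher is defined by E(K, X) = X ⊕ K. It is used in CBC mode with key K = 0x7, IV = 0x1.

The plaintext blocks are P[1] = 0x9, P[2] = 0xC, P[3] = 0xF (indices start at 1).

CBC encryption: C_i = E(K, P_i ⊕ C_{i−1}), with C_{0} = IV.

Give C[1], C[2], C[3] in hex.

C[1]: P[1] ⊕ 0x1 = 0x8; E(K, 0x8) = 0xF.
C[2]: P[2] ⊕ 0xF = 0x3; E(K, 0x3) = 0x4.
C[3]: P[3] ⊕ 0x4 = 0xB; E(K, 0xB) = 0xC.

C[1] = 0xF, C[2] = 0x4, C[3] = 0xC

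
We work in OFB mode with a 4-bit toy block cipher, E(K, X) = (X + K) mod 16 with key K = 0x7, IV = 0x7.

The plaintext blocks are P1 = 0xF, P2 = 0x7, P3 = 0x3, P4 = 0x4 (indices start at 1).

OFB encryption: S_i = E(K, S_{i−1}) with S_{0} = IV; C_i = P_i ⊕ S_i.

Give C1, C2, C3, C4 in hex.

C1 = 0x1, C2 = 0x2, C3 = 0xF, C4 = 0x7

C1: S = E(K, 0x7) = 0xE; 0xF ⊕ 0xE = 0x1.
C2: S = E(K, 0xE) = 0x5; 0x7 ⊕ 0x5 = 0x2.
C3: S = E(K, 0x5) = 0xC; 0x3 ⊕ 0xC = 0xF.
C4: S = E(K, 0xC) = 0x3; 0x4 ⊕ 0x3 = 0x7.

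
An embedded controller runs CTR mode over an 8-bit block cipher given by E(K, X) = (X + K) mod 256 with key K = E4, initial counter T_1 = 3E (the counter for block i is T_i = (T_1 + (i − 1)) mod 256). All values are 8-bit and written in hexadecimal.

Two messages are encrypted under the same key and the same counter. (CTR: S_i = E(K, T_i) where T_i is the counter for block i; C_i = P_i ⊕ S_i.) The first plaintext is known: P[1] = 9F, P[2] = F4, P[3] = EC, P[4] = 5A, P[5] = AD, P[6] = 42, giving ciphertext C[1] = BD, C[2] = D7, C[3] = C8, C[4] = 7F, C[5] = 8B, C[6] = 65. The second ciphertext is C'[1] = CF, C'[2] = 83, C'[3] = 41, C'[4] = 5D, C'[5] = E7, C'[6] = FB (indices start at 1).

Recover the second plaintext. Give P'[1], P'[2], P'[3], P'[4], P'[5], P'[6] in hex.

P'[1] = ED, P'[2] = A0, P'[3] = 65, P'[4] = 78, P'[5] = C1, P'[6] = DC

In CTR with a reused counter, both messages share the same keystream S_i, so C_i ⊕ C'_i = P_i ⊕ P'_i and thus P'_i = P_i ⊕ C_i ⊕ C'_i.
P'[1]: 9F ⊕ BD ⊕ CF = ED.
P'[2]: F4 ⊕ D7 ⊕ 83 = A0.
P'[3]: EC ⊕ C8 ⊕ 41 = 65.
P'[4]: 5A ⊕ 7F ⊕ 5D = 78.
P'[5]: AD ⊕ 8B ⊕ E7 = C1.
P'[6]: 42 ⊕ 65 ⊕ FB = DC.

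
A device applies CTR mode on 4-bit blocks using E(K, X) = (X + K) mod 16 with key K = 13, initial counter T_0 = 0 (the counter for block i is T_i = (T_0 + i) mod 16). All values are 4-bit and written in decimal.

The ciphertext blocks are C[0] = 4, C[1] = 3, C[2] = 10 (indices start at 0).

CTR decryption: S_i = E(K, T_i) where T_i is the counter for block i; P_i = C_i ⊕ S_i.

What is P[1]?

P[1] = 13

P[1]: T = 1, S = E(K, T) = 14; 3 ⊕ 14 = 13.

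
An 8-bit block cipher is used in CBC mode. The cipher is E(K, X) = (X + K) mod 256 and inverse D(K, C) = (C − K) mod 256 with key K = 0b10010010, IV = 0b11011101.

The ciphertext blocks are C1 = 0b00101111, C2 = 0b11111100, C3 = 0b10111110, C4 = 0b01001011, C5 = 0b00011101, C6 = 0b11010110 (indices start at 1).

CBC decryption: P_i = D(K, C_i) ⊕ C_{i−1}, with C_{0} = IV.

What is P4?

P4 = 0b00000111

P4: D(K, 0b01001011) = 0b10111001; 0b10111001 ⊕ 0b10111110 = 0b00000111.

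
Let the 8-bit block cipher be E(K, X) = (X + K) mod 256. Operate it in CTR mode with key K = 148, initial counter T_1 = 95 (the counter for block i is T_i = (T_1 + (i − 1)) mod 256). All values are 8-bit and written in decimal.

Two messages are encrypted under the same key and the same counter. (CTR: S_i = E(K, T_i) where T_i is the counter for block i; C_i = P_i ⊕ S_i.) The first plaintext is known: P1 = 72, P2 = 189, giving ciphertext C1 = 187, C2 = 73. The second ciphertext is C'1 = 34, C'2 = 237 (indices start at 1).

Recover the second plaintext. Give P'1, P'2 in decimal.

In CTR with a reused counter, both messages share the same keystream S_i, so C_i ⊕ C'_i = P_i ⊕ P'_i and thus P'_i = P_i ⊕ C_i ⊕ C'_i.
P'1: 72 ⊕ 187 ⊕ 34 = 209.
P'2: 189 ⊕ 73 ⊕ 237 = 25.

P'1 = 209, P'2 = 25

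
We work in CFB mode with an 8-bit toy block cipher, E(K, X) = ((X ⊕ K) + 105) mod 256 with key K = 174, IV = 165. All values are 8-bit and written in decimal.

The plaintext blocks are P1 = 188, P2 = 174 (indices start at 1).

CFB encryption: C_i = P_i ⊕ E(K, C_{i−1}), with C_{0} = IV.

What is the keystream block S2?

C1: E(K, 165) = 116; 188 ⊕ 116 = 200.
C2: E(K, 200) = 207; 174 ⊕ 207 = 97.
So S2 = 207.

207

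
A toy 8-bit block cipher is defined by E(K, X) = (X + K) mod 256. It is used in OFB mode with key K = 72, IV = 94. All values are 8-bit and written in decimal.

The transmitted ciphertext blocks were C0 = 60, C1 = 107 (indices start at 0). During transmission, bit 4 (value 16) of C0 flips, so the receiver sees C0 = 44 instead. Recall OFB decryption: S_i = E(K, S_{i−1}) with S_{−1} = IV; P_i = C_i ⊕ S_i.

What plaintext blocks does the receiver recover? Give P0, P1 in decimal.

P0 = 138, P1 = 133

Only C0 changed, to 44. In OFB, a change in C_i flips the same bit in P_i only; the keystream is unaffected. Decrypting the received ciphertext:
P0: S = E(K, 94) = 166; 44 ⊕ 166 = 138.
P1: S = E(K, 166) = 238; 107 ⊕ 238 = 133.
Blocks that differ from the original plaintext: P0.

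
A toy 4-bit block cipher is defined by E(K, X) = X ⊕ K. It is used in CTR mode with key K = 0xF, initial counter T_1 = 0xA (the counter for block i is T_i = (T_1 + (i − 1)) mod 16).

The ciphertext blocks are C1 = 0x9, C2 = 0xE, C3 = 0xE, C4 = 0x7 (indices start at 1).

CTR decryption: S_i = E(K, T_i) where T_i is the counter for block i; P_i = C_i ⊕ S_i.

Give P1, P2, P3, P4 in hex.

P1 = 0xC, P2 = 0xA, P3 = 0xD, P4 = 0x5

P1: T = 0xA, S = E(K, T) = 0x5; 0x9 ⊕ 0x5 = 0xC.
P2: T = 0xB, S = E(K, T) = 0x4; 0xE ⊕ 0x4 = 0xA.
P3: T = 0xC, S = E(K, T) = 0x3; 0xE ⊕ 0x3 = 0xD.
P4: T = 0xD, S = E(K, T) = 0x2; 0x7 ⊕ 0x2 = 0x5.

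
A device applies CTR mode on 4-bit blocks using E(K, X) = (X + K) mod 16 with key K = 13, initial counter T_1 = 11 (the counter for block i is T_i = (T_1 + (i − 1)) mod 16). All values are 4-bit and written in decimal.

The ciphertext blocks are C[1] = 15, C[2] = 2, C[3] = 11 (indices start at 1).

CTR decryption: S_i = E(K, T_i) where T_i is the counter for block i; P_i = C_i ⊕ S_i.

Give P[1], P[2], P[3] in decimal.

P[1] = 7, P[2] = 11, P[3] = 1

P[1]: T = 11, S = E(K, T) = 8; 15 ⊕ 8 = 7.
P[2]: T = 12, S = E(K, T) = 9; 2 ⊕ 9 = 11.
P[3]: T = 13, S = E(K, T) = 10; 11 ⊕ 10 = 1.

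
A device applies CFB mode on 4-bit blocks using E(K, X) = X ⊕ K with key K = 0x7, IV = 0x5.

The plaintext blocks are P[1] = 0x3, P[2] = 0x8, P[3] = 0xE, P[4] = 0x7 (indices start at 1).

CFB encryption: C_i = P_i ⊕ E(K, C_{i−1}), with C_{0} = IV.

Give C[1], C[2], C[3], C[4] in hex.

C[1]: E(K, 0x5) = 0x2; 0x3 ⊕ 0x2 = 0x1.
C[2]: E(K, 0x1) = 0x6; 0x8 ⊕ 0x6 = 0xE.
C[3]: E(K, 0xE) = 0x9; 0xE ⊕ 0x9 = 0x7.
C[4]: E(K, 0x7) = 0x0; 0x7 ⊕ 0x0 = 0x7.

C[1] = 0x1, C[2] = 0xE, C[3] = 0x7, C[4] = 0x7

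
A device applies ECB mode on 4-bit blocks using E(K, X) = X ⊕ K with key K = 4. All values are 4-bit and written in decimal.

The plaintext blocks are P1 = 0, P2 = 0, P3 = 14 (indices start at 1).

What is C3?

C3 = 10

ECB encryption: C_i = E(K, P_i).
C3: E(K, 14) = 10.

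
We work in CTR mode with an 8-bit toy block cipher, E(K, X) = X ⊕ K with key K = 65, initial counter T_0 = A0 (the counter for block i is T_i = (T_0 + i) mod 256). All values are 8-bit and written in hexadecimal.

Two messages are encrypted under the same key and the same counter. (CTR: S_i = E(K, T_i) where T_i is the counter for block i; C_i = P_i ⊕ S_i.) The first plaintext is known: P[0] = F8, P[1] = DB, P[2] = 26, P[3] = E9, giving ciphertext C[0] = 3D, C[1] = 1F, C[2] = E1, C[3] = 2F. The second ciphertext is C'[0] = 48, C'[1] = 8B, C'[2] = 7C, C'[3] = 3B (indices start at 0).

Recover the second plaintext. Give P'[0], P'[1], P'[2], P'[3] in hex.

In CTR with a reused counter, both messages share the same keystream S_i, so C_i ⊕ C'_i = P_i ⊕ P'_i and thus P'_i = P_i ⊕ C_i ⊕ C'_i.
P'[0]: F8 ⊕ 3D ⊕ 48 = 8D.
P'[1]: DB ⊕ 1F ⊕ 8B = 4F.
P'[2]: 26 ⊕ E1 ⊕ 7C = BB.
P'[3]: E9 ⊕ 2F ⊕ 3B = FD.

P'[0] = 8D, P'[1] = 4F, P'[2] = BB, P'[3] = FD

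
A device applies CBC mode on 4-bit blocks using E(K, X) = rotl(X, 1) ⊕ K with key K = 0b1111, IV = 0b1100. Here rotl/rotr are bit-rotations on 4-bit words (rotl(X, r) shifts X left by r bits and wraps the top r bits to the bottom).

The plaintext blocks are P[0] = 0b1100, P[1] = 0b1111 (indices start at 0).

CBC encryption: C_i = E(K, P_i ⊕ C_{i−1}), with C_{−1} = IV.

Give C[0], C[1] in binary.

C[0] = 0b1111, C[1] = 0b1111

C[0]: P[0] ⊕ 0b1100 = 0b0000; E(K, 0b0000) = 0b1111.
C[1]: P[1] ⊕ 0b1111 = 0b0000; E(K, 0b0000) = 0b1111.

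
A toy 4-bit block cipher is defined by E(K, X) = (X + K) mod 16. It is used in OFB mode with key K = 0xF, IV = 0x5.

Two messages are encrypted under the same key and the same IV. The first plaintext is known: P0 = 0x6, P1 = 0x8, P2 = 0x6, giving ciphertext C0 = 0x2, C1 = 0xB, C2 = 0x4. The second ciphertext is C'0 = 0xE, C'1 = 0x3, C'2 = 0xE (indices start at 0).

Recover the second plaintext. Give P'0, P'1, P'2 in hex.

P'0 = 0xA, P'1 = 0x0, P'2 = 0xC

In OFB with a reused IV, both messages share the same keystream S_i, so C_i ⊕ C'_i = P_i ⊕ P'_i and thus P'_i = P_i ⊕ C_i ⊕ C'_i.
P'0: 0x6 ⊕ 0x2 ⊕ 0xE = 0xA.
P'1: 0x8 ⊕ 0xB ⊕ 0x3 = 0x0.
P'2: 0x6 ⊕ 0x4 ⊕ 0xE = 0xC.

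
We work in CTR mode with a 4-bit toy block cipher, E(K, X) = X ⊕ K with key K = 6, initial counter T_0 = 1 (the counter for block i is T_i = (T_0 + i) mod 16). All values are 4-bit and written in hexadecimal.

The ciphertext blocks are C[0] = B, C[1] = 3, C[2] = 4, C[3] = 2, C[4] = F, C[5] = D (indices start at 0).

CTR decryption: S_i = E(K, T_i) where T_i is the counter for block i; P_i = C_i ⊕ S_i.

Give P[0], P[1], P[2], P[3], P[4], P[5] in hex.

P[0] = C, P[1] = 7, P[2] = 1, P[3] = 0, P[4] = C, P[5] = D

P[0]: T = 1, S = E(K, T) = 7; B ⊕ 7 = C.
P[1]: T = 2, S = E(K, T) = 4; 3 ⊕ 4 = 7.
P[2]: T = 3, S = E(K, T) = 5; 4 ⊕ 5 = 1.
P[3]: T = 4, S = E(K, T) = 2; 2 ⊕ 2 = 0.
P[4]: T = 5, S = E(K, T) = 3; F ⊕ 3 = C.
P[5]: T = 6, S = E(K, T) = 0; D ⊕ 0 = D.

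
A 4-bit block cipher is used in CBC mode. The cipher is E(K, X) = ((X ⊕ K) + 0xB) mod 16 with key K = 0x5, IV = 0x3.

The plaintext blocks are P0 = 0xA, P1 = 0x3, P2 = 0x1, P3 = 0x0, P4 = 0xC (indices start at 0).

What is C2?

C2 = 0x3

CBC encryption: C_i = E(K, P_i ⊕ C_{i−1}), with C_{−1} = IV.
C0: P0 ⊕ 0x3 = 0x9; E(K, 0x9) = 0x7.
C1: P1 ⊕ 0x7 = 0x4; E(K, 0x4) = 0xC.
C2: P2 ⊕ 0xC = 0xD; E(K, 0xD) = 0x3.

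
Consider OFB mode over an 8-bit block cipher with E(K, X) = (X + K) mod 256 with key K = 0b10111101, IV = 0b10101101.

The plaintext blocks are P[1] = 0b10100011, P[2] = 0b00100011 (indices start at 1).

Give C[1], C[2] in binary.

C[1] = 0b11001001, C[2] = 0b00000100

OFB encryption: S_i = E(K, S_{i−1}) with S_{0} = IV; C_i = P_i ⊕ S_i.
C[1]: S = E(K, 0b10101101) = 0b01101010; 0b10100011 ⊕ 0b01101010 = 0b11001001.
C[2]: S = E(K, 0b01101010) = 0b00100111; 0b00100011 ⊕ 0b00100111 = 0b00000100.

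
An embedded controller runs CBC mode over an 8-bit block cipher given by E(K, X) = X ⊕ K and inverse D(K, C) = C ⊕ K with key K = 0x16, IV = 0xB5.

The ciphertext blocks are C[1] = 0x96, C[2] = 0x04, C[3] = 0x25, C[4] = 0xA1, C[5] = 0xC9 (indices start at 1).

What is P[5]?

CBC decryption: P_i = D(K, C_i) ⊕ C_{i−1}, with C_{0} = IV.
P[5]: D(K, 0xC9) = 0xDF; 0xDF ⊕ 0xA1 = 0x7E.

P[5] = 0x7E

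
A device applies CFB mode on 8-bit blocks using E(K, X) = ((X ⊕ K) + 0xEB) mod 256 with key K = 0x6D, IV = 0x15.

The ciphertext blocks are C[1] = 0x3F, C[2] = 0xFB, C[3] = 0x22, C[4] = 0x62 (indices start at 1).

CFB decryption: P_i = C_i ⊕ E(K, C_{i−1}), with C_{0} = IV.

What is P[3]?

P[3]: E(K, 0xFB) = 0x81; 0x22 ⊕ 0x81 = 0xA3.

P[3] = 0xA3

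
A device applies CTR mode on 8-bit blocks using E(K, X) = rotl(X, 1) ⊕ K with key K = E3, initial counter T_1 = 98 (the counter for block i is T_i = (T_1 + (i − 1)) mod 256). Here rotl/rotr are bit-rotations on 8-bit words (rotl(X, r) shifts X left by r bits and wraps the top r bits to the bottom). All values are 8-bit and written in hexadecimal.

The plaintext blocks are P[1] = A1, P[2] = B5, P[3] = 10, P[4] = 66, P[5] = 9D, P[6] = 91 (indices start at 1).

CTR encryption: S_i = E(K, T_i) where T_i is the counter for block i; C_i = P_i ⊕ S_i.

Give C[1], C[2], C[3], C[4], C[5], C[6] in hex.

C[1] = 73, C[2] = 65, C[3] = C6, C[4] = B2, C[5] = 47, C[6] = 49

C[1]: T = 98, S = E(K, T) = D2; A1 ⊕ D2 = 73.
C[2]: T = 99, S = E(K, T) = D0; B5 ⊕ D0 = 65.
C[3]: T = 9A, S = E(K, T) = D6; 10 ⊕ D6 = C6.
C[4]: T = 9B, S = E(K, T) = D4; 66 ⊕ D4 = B2.
C[5]: T = 9C, S = E(K, T) = DA; 9D ⊕ DA = 47.
C[6]: T = 9D, S = E(K, T) = D8; 91 ⊕ D8 = 49.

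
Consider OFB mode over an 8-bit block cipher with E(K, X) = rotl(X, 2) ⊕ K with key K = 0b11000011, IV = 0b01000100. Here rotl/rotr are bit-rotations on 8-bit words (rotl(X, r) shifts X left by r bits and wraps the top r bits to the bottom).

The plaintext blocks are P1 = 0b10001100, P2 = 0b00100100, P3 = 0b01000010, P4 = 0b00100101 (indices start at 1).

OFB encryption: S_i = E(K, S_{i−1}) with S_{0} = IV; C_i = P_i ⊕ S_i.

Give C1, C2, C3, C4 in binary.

C1 = 0b01011110, C2 = 0b10101100, C3 = 0b10100011, C4 = 0b01100001

C1: S = E(K, 0b01000100) = 0b11010010; 0b10001100 ⊕ 0b11010010 = 0b01011110.
C2: S = E(K, 0b11010010) = 0b10001000; 0b00100100 ⊕ 0b10001000 = 0b10101100.
C3: S = E(K, 0b10001000) = 0b11100001; 0b01000010 ⊕ 0b11100001 = 0b10100011.
C4: S = E(K, 0b11100001) = 0b01000100; 0b00100101 ⊕ 0b01000100 = 0b01100001.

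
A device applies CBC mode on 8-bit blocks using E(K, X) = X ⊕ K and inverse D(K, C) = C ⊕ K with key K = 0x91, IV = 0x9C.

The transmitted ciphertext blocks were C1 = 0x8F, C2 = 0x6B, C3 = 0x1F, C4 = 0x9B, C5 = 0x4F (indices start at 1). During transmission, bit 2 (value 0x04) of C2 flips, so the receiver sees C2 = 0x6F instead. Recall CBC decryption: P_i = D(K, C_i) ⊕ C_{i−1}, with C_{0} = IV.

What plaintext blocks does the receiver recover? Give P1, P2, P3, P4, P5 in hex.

Only C2 changed, to 0x6F. In CBC, a change in C_i garbles P_i and flips the same bit in P_{i+1}. Decrypting the received ciphertext:
P1: D(K, 0x8F) = 0x1E; 0x1E ⊕ 0x9C = 0x82.
P2: D(K, 0x6F) = 0xFE; 0xFE ⊕ 0x8F = 0x71.
P3: D(K, 0x1F) = 0x8E; 0x8E ⊕ 0x6F = 0xE1.
P4: D(K, 0x9B) = 0x0A; 0x0A ⊕ 0x1F = 0x15.
P5: D(K, 0x4F) = 0xDE; 0xDE ⊕ 0x9B = 0x45.
Blocks that differ from the original plaintext: P2, P3.

P1 = 0x82, P2 = 0x71, P3 = 0xE1, P4 = 0x15, P5 = 0x45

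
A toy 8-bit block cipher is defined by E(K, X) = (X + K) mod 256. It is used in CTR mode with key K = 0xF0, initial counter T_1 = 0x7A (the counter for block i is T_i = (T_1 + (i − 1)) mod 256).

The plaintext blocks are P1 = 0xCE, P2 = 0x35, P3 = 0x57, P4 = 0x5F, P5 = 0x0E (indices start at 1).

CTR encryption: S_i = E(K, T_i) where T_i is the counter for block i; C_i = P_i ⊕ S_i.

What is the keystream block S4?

0x6D

C1: T = 0x7A, S = E(K, T) = 0x6A; 0xCE ⊕ 0x6A = 0xA4.
C2: T = 0x7B, S = E(K, T) = 0x6B; 0x35 ⊕ 0x6B = 0x5E.
C3: T = 0x7C, S = E(K, T) = 0x6C; 0x57 ⊕ 0x6C = 0x3B.
C4: T = 0x7D, S = E(K, T) = 0x6D; 0x5F ⊕ 0x6D = 0x32.
So S4 = 0x6D.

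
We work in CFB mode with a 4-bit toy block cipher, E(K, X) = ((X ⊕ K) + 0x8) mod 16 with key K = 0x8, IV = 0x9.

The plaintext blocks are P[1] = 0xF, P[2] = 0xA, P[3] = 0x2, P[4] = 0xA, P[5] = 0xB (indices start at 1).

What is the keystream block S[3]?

0xC

CFB encryption: C_i = P_i ⊕ E(K, C_{i−1}), with C_{0} = IV.
C[1]: E(K, 0x9) = 0x9; 0xF ⊕ 0x9 = 0x6.
C[2]: E(K, 0x6) = 0x6; 0xA ⊕ 0x6 = 0xC.
C[3]: E(K, 0xC) = 0xC; 0x2 ⊕ 0xC = 0xE.
So S[3] = 0xC.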